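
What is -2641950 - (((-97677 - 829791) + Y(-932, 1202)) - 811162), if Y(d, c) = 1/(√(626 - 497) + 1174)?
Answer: -1244907749214/1378147 + √129/1378147 ≈ -9.0332e+5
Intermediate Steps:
Y(d, c) = 1/(1174 + √129) (Y(d, c) = 1/(√129 + 1174) = 1/(1174 + √129))
-2641950 - (((-97677 - 829791) + Y(-932, 1202)) - 811162) = -2641950 - (((-97677 - 829791) + (1174/1378147 - √129/1378147)) - 811162) = -2641950 - ((-927468 + (1174/1378147 - √129/1378147)) - 811162) = -2641950 - ((-1278187240622/1378147 - √129/1378147) - 811162) = -2641950 - (-2396087717436/1378147 - √129/1378147) = -2641950 + (2396087717436/1378147 + √129/1378147) = -1244907749214/1378147 + √129/1378147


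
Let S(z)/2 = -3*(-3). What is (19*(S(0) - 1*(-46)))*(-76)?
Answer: -92416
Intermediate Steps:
S(z) = 18 (S(z) = 2*(-3*(-3)) = 2*9 = 18)
(19*(S(0) - 1*(-46)))*(-76) = (19*(18 - 1*(-46)))*(-76) = (19*(18 + 46))*(-76) = (19*64)*(-76) = 1216*(-76) = -92416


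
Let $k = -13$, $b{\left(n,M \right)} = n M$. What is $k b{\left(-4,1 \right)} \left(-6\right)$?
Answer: $-312$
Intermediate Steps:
$b{\left(n,M \right)} = M n$
$k b{\left(-4,1 \right)} \left(-6\right) = - 13 \cdot 1 \left(-4\right) \left(-6\right) = \left(-13\right) \left(-4\right) \left(-6\right) = 52 \left(-6\right) = -312$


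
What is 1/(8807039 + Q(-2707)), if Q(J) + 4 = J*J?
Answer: 1/16134884 ≈ 6.1978e-8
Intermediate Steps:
Q(J) = -4 + J² (Q(J) = -4 + J*J = -4 + J²)
1/(8807039 + Q(-2707)) = 1/(8807039 + (-4 + (-2707)²)) = 1/(8807039 + (-4 + 7327849)) = 1/(8807039 + 7327845) = 1/16134884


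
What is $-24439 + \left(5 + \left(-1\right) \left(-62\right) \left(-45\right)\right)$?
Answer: $-27224$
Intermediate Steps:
$-24439 + \left(5 + \left(-1\right) \left(-62\right) \left(-45\right)\right) = -24439 + \left(5 + 62 \left(-45\right)\right) = -24439 + \left(5 - 2790\right) = -24439 - 2785 = -27224$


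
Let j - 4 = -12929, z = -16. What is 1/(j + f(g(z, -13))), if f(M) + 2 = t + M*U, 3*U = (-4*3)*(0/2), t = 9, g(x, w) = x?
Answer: -1/12918 ≈ -7.7411e-5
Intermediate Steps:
U = 0 (U = ((-4*3)*(0/2))/3 = (-0/2)/3 = (-12*0)/3 = (1/3)*0 = 0)
f(M) = 7 (f(M) = -2 + (9 + M*0) = -2 + (9 + 0) = -2 + 9 = 7)
j = -12925 (j = 4 - 12929 = -12925)
1/(j + f(g(z, -13))) = 1/(-12925 + 7) = 1/(-12918) = -1/12918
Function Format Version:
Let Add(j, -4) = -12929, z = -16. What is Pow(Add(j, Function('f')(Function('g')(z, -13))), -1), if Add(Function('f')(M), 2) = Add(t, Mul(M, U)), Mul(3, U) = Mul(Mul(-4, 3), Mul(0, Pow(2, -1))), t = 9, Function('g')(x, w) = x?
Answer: Rational(-1, 12918) ≈ -7.7411e-5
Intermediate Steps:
U = 0 (U = Mul(Rational(1, 3), Mul(Mul(-4, 3), Mul(0, Pow(2, -1)))) = Mul(Rational(1, 3), Mul(-12, Mul(0, Rational(1, 2)))) = Mul(Rational(1, 3), Mul(-12, 0)) = Mul(Rational(1, 3), 0) = 0)
Function('f')(M) = 7 (Function('f')(M) = Add(-2, Add(9, Mul(M, 0))) = Add(-2, Add(9, 0)) = Add(-2, 9) = 7)
j = -12925 (j = Add(4, -12929) = -12925)
Pow(Add(j, Function('f')(Function('g')(z, -13))), -1) = Pow(Add(-12925, 7), -1) = Pow(-12918, -1) = Rational(-1, 12918)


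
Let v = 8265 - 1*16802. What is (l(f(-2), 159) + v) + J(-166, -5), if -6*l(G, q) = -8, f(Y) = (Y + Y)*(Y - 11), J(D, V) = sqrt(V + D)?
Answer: -25607/3 + 3*I*sqrt(19) ≈ -8535.7 + 13.077*I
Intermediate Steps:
v = -8537 (v = 8265 - 16802 = -8537)
J(D, V) = sqrt(D + V)
f(Y) = 2*Y*(-11 + Y) (f(Y) = (2*Y)*(-11 + Y) = 2*Y*(-11 + Y))
l(G, q) = 4/3 (l(G, q) = -1/6*(-8) = 4/3)
(l(f(-2), 159) + v) + J(-166, -5) = (4/3 - 8537) + sqrt(-166 - 5) = -25607/3 + sqrt(-171) = -25607/3 + 3*I*sqrt(19)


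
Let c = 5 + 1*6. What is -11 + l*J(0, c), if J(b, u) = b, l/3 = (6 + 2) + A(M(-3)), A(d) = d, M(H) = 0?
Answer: -11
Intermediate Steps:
c = 11 (c = 5 + 6 = 11)
l = 24 (l = 3*((6 + 2) + 0) = 3*(8 + 0) = 3*8 = 24)
-11 + l*J(0, c) = -11 + 24*0 = -11 + 0 = -11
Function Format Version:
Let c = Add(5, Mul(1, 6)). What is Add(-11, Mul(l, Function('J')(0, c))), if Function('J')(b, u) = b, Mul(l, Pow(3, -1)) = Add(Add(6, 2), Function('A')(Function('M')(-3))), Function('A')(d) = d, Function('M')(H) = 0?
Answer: -11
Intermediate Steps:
c = 11 (c = Add(5, 6) = 11)
l = 24 (l = Mul(3, Add(Add(6, 2), 0)) = Mul(3, Add(8, 0)) = Mul(3, 8) = 24)
Add(-11, Mul(l, Function('J')(0, c))) = Add(-11, Mul(24, 0)) = Add(-11, 0) = -11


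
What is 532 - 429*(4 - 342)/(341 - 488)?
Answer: -22266/49 ≈ -454.41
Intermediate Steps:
532 - 429*(4 - 342)/(341 - 488) = 532 - (-145002)/(-147) = 532 - (-145002)*(-1)/147 = 532 - 429*338/147 = 532 - 48334/49 = -22266/49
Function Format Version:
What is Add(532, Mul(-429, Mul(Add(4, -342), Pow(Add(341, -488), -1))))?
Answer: Rational(-22266, 49) ≈ -454.41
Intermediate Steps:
Add(532, Mul(-429, Mul(Add(4, -342), Pow(Add(341, -488), -1)))) = Add(532, Mul(-429, Mul(-338, Pow(-147, -1)))) = Add(532, Mul(-429, Mul(-338, Rational(-1, 147)))) = Add(532, Mul(-429, Rational(338, 147))) = Add(532, Rational(-48334, 49)) = Rational(-22266, 49)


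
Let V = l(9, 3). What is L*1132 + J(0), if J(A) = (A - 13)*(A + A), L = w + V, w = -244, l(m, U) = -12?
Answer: -289792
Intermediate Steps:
V = -12
L = -256 (L = -244 - 12 = -256)
J(A) = 2*A*(-13 + A) (J(A) = (-13 + A)*(2*A) = 2*A*(-13 + A))
L*1132 + J(0) = -256*1132 + 2*0*(-13 + 0) = -289792 + 2*0*(-13) = -289792 + 0 = -289792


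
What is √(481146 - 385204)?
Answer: 7*√1958 ≈ 309.75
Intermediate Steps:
√(481146 - 385204) = √95942 = 7*√1958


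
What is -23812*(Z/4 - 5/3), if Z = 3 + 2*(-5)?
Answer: 244073/3 ≈ 81358.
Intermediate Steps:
Z = -7 (Z = 3 - 10 = -7)
-23812*(Z/4 - 5/3) = -23812*(-7/4 - 5/3) = -23812*(-41/12) = 244073/3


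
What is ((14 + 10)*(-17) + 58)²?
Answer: 122500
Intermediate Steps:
((14 + 10)*(-17) + 58)² = (24*(-17) + 58)² = (-408 + 58)² = (-350)² = 122500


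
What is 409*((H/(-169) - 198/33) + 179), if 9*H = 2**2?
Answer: 107619761/1521 ≈ 70756.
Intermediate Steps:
H = 4/9 (H = (1/9)*2**2 = (1/9)*4 = 4/9 ≈ 0.44444)
409*((H/(-169) - 198/33) + 179) = 409*(((4/9)/(-169) - 198/33) + 179) = 409*(((4/9)*(-1/169) - 198*1/33) + 179) = 409*((-4/1521 - 6) + 179) = 409*(-9130/1521 + 179) = 409*(263129/1521) = 107619761/1521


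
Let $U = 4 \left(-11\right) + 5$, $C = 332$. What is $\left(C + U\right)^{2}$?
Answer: $85849$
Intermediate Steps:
$U = -39$ ($U = -44 + 5 = -39$)
$\left(C + U\right)^{2} = \left(332 - 39\right)^{2} = 293^{2} = 85849$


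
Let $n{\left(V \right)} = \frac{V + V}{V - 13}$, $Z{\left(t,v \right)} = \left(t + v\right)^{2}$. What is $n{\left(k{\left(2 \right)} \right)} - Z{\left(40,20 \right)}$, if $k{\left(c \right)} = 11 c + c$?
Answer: $- \frac{39552}{11} \approx -3595.6$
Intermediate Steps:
$k{\left(c \right)} = 12 c$
$n{\left(V \right)} = \frac{2 V}{-13 + V}$
$n{\left(k{\left(2 \right)} \right)} - Z{\left(40,20 \right)} = \frac{2 \cdot 12 \cdot 2}{-13 + 12 \cdot 2} - \left(40 + 20\right)^{2} = 2 \cdot 24 \frac{1}{-13 + 24} - 60^{2} = 2 \cdot 24 \cdot \frac{1}{11} - 3600 = \frac{48}{11} - 3600 = - \frac{39552}{11}$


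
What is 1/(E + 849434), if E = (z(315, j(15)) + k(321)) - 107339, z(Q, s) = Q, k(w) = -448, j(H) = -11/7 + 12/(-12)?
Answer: 1/741962 ≈ 1.3478e-6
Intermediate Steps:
j(H) = -18/7 (j(H) = -11*⅐ + 12*(-1/12) = -11/7 - 1 = -18/7)
E = -107472 (E = (315 - 448) - 107339 = -133 - 107339 = -107472)
1/(E + 849434) = 1/(-107472 + 849434) = 1/741962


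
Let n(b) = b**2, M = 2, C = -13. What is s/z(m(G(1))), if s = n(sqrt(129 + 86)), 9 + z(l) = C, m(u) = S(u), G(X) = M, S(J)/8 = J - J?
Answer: -215/22 ≈ -9.7727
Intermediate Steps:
S(J) = 0 (S(J) = 8*(J - J) = 8*0 = 0)
G(X) = 2
m(u) = 0
z(l) = -22 (z(l) = -9 - 13 = -22)
s = 215 (s = (sqrt(129 + 86))**2 = (sqrt(215))**2 = 215)
s/z(m(G(1))) = 215/(-22) = 215*(-1/22) = -215/22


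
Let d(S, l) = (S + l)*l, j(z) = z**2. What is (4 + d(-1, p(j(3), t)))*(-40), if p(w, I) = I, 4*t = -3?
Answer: -425/2 ≈ -212.50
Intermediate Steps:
t = -3/4 (t = (1/4)*(-3) = -3/4 ≈ -0.75000)
d(S, l) = l*(S + l)
(4 + d(-1, p(j(3), t)))*(-40) = (4 - 3*(-1 - 3/4)/4)*(-40) = (4 - 3/4*(-7/4))*(-40) = (4 + 21/16)*(-40) = (85/16)*(-40) = -425/2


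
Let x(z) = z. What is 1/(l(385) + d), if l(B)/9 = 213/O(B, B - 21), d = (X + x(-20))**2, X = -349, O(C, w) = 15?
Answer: 5/681444 ≈ 7.3374e-6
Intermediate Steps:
d = 136161 (d = (-349 - 20)**2 = (-369)**2 = 136161)
l(B) = 639/5 (l(B) = 9*(213/15) = 9*(213*(1/15)) = 9*(71/5) = 639/5)
1/(l(385) + d) = 1/(639/5 + 136161) = 1/(681444/5) = 5/681444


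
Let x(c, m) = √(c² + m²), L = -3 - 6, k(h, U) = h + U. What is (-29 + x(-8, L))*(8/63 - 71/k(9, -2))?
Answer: 18299/63 - 631*√145/63 ≈ 169.85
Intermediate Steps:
k(h, U) = U + h
L = -9
(-29 + x(-8, L))*(8/63 - 71/k(9, -2)) = (-29 + √((-8)² + (-9)²))*(8/63 - 71/(-2 + 9)) = (-29 + √(64 + 81))*(8*(1/63) - 71/7) = (-29 + √145)*(8/63 - 71*⅐) = (-29 + √145)*(8/63 - 71/7) = (-29 + √145)*(-631/63) = 18299/63 - 631*√145/63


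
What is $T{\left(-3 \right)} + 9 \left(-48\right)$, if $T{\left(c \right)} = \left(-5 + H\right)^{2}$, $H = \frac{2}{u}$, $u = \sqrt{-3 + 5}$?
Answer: $-432 + \left(5 - \sqrt{2}\right)^{2} \approx -419.14$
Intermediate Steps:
$u = \sqrt{2} \approx 1.4142$
$H = \sqrt{2}$ ($H = \frac{2}{\sqrt{2}} = 2 \frac{\sqrt{2}}{2} = \sqrt{2} \approx 1.4142$)
$T{\left(c \right)} = \left(-5 + \sqrt{2}\right)^{2}$
$T{\left(-3 \right)} + 9 \left(-48\right) = \left(5 - \sqrt{2}\right)^{2} + 9 \left(-48\right) = \left(5 - \sqrt{2}\right)^{2} - 432 = -432 + \left(5 - \sqrt{2}\right)^{2}$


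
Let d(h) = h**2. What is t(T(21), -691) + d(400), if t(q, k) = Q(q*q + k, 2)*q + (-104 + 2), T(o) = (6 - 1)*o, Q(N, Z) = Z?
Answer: 160108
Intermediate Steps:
T(o) = 5*o
t(q, k) = -102 + 2*q (t(q, k) = 2*q + (-104 + 2) = 2*q - 102 = -102 + 2*q)
t(T(21), -691) + d(400) = (-102 + 2*(5*21)) + 400**2 = (-102 + 2*105) + 160000 = (-102 + 210) + 160000 = 108 + 160000 = 160108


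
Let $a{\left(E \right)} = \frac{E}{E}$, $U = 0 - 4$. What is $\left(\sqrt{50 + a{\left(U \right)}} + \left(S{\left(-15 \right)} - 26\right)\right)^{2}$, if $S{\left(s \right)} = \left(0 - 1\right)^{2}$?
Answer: $\left(25 - \sqrt{51}\right)^{2} \approx 318.93$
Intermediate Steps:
$U = -4$
$a{\left(E \right)} = 1$
$S{\left(s \right)} = 1$ ($S{\left(s \right)} = \left(-1\right)^{2} = 1$)
$\left(\sqrt{50 + a{\left(U \right)}} + \left(S{\left(-15 \right)} - 26\right)\right)^{2} = \left(\sqrt{50 + 1} + \left(1 - 26\right)\right)^{2} = \left(\sqrt{51} + \left(1 - 26\right)\right)^{2} = \left(\sqrt{51} - 25\right)^{2} = \left(-25 + \sqrt{51}\right)^{2}$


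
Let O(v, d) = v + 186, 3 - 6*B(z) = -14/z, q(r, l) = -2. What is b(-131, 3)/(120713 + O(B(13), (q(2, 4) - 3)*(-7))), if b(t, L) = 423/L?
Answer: 10998/9430175 ≈ 0.0011663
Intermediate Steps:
B(z) = ½ + 7/(3*z) (B(z) = ½ - (-7)/(3*z) = ½ + 7/(3*z))
O(v, d) = 186 + v
b(-131, 3)/(120713 + O(B(13), (q(2, 4) - 3)*(-7))) = (423/3)/(120713 + (186 + (⅙)*(14 + 3*13)/13)) = (423*(⅓))/(120713 + (186 + (⅙)*(1/13)*(14 + 39))) = 141/(120713 + (186 + (⅙)*(1/13)*53)) = 141/(120713 + (186 + 53/78)) = 141/(120713 + 14561/78) = 141/(9430175/78) = 141*(78/9430175) = 10998/9430175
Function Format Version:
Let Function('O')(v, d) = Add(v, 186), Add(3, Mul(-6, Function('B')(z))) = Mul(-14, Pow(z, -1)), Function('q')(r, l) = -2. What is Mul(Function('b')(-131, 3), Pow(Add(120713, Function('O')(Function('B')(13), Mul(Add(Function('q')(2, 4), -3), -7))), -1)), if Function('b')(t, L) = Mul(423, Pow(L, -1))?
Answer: Rational(10998, 9430175) ≈ 0.0011663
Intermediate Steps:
Function('B')(z) = Add(Rational(1, 2), Mul(Rational(7, 3), Pow(z, -1))) (Function('B')(z) = Add(Rational(1, 2), Mul(Rational(-1, 6), Mul(-14, Pow(z, -1)))) = Add(Rational(1, 2), Mul(Rational(7, 3), Pow(z, -1))))
Function('O')(v, d) = Add(186, v)
Mul(Function('b')(-131, 3), Pow(Add(120713, Function('O')(Function('B')(13), Mul(Add(Function('q')(2, 4), -3), -7))), -1)) = Mul(Mul(423, Pow(3, -1)), Pow(Add(120713, Add(186, Mul(Rational(1, 6), Pow(13, -1), Add(14, Mul(3, 13))))), -1)) = Mul(Mul(423, Rational(1, 3)), Pow(Add(120713, Add(186, Mul(Rational(1, 6), Rational(1, 13), Add(14, 39)))), -1)) = Mul(141, Pow(Add(120713, Add(186, Mul(Rational(1, 6), Rational(1, 13), 53))), -1)) = Mul(141, Pow(Add(120713, Add(186, Rational(53, 78))), -1)) = Mul(141, Pow(Add(120713, Rational(14561, 78)), -1)) = Mul(141, Pow(Rational(9430175, 78), -1)) = Mul(141, Rational(78, 9430175)) = Rational(10998, 9430175)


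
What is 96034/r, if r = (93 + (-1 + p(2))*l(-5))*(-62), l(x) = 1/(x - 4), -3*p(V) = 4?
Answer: -1296459/78058 ≈ -16.609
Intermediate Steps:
p(V) = -4/3 (p(V) = -⅓*4 = -4/3)
l(x) = 1/(-4 + x)
r = -156116/27 (r = (93 + (-1 - 4/3)/(-4 - 5))*(-62) = (93 - 7/3/(-9))*(-62) = (93 - 7/3*(-⅑))*(-62) = (93 + 7/27)*(-62) = (2518/27)*(-62) = -156116/27 ≈ -5782.1)
96034/r = 96034/(-156116/27) = 96034*(-27/156116) = -1296459/78058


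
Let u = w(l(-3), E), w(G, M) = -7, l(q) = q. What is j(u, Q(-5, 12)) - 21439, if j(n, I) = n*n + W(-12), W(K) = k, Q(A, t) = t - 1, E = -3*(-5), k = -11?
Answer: -21401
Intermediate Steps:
E = 15
Q(A, t) = -1 + t
u = -7
W(K) = -11
j(n, I) = -11 + n² (j(n, I) = n*n - 11 = n² - 11 = -11 + n²)
j(u, Q(-5, 12)) - 21439 = (-11 + (-7)²) - 21439 = (-11 + 49) - 21439 = 38 - 21439 = -21401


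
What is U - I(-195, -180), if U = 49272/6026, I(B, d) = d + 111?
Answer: 232533/3013 ≈ 77.177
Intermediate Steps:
I(B, d) = 111 + d
U = 24636/3013 (U = 49272*(1/6026) = 24636/3013 ≈ 8.1766)
U - I(-195, -180) = 24636/3013 - (111 - 180) = 24636/3013 - 1*(-69) = 24636/3013 + 69 = 232533/3013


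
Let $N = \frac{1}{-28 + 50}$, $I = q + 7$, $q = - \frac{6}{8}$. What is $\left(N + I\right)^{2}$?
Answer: $\frac{76729}{1936} \approx 39.633$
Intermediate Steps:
$q = - \frac{3}{4}$ ($q = \left(-6\right) \frac{1}{8} = - \frac{3}{4} \approx -0.75$)
$I = \frac{25}{4}$ ($I = - \frac{3}{4} + 7 = \frac{25}{4} \approx 6.25$)
$N = \frac{1}{22} \approx 0.045455$
$\left(N + I\right)^{2} = \left(\frac{1}{22} + \frac{25}{4}\right)^{2} = \left(\frac{277}{44}\right)^{2} = \frac{76729}{1936}$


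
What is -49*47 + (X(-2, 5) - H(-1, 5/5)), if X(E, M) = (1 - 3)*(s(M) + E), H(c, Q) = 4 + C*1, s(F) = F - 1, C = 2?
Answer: -2313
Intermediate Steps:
s(F) = -1 + F
H(c, Q) = 6 (H(c, Q) = 4 + 2*1 = 4 + 2 = 6)
X(E, M) = 2 - 2*E - 2*M (X(E, M) = (1 - 3)*((-1 + M) + E) = -2*(-1 + E + M) = 2 - 2*E - 2*M)
-49*47 + (X(-2, 5) - H(-1, 5/5)) = -49*47 + ((2 - 2*(-2) - 2*5) - 1*6) = -2303 + ((2 + 4 - 10) - 6) = -2303 + (-4 - 6) = -2303 - 10 = -2313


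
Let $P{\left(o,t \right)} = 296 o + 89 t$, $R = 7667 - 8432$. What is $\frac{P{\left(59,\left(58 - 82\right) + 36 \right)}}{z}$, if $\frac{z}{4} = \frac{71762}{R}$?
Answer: $- \frac{3544245}{71762} \approx -49.389$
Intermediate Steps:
$R = -765$ ($R = 7667 - 8432 = -765$)
$P{\left(o,t \right)} = 89 t + 296 o$
$z = - \frac{287048}{765}$ ($z = 4 \frac{71762}{-765} = 4 \cdot 71762 \left(- \frac{1}{765}\right) = 4 \left(- \frac{71762}{765}\right) = - \frac{287048}{765} \approx -375.23$)
$\frac{P{\left(59,\left(58 - 82\right) + 36 \right)}}{z} = \frac{89 \left(\left(58 - 82\right) + 36\right) + 296 \cdot 59}{- \frac{287048}{765}} = \left(89 \left(-24 + 36\right) + 17464\right) \left(- \frac{765}{287048}\right) = \left(89 \cdot 12 + 17464\right) \left(- \frac{765}{287048}\right) = \left(1068 + 17464\right) \left(- \frac{765}{287048}\right) = 18532 \left(- \frac{765}{287048}\right) = - \frac{3544245}{71762}$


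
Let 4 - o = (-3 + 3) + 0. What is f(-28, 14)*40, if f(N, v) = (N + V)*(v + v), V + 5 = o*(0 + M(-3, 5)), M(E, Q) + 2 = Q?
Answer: -23520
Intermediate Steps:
M(E, Q) = -2 + Q
o = 4 (o = 4 - ((-3 + 3) + 0) = 4 - (0 + 0) = 4 - 1*0 = 4 + 0 = 4)
V = 7 (V = -5 + 4*(0 + (-2 + 5)) = -5 + 4*(0 + 3) = -5 + 4*3 = -5 + 12 = 7)
f(N, v) = 2*v*(7 + N) (f(N, v) = (N + 7)*(v + v) = (7 + N)*(2*v) = 2*v*(7 + N))
f(-28, 14)*40 = (2*14*(7 - 28))*40 = (2*14*(-21))*40 = -588*40 = -23520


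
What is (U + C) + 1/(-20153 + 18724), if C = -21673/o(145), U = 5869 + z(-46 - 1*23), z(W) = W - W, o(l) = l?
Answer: 1185115283/207205 ≈ 5719.5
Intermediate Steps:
z(W) = 0
U = 5869 (U = 5869 + 0 = 5869)
C = -21673/145 ≈ -149.47
(U + C) + 1/(-20153 + 18724) = (5869 - 21673/145) + 1/(-20153 + 18724) = 829332/145 + 1/(-1429) = 829332/145 - 1/1429 = 1185115283/207205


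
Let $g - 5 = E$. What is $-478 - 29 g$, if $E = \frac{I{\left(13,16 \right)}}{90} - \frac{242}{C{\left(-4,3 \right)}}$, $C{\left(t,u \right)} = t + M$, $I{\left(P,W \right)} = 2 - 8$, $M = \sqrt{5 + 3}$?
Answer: $- \frac{61951}{15} - \frac{3509 \sqrt{2}}{2} \approx -6611.3$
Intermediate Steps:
$M = 2 \sqrt{2}$ ($M = \sqrt{8} = 2 \sqrt{2} \approx 2.8284$)
$I{\left(P,W \right)} = -6$ ($I{\left(P,W \right)} = 2 - 8 = -6$)
$C{\left(t,u \right)} = t + 2 \sqrt{2}$
$E = - \frac{1}{15} - \frac{242}{-4 + 2 \sqrt{2}}$ ($E = - \frac{6}{90} - \frac{242}{-4 + 2 \sqrt{2}} = \left(-6\right) \frac{1}{90} - \frac{242}{-4 + 2 \sqrt{2}} = - \frac{1}{15} - \frac{242}{-4 + 2 \sqrt{2}} \approx 206.49$)
$g = \frac{1889}{15} + \frac{121 \sqrt{2}}{2}$ ($g = 5 + \left(\frac{1814}{15} + \frac{121 \sqrt{2}}{2}\right) = \frac{1889}{15} + \frac{121 \sqrt{2}}{2} \approx 211.49$)
$-478 - 29 g = -478 - 29 \left(\frac{1889}{15} + \frac{121 \sqrt{2}}{2}\right) = -478 - \left(\frac{54781}{15} + \frac{3509 \sqrt{2}}{2}\right) = - \frac{61951}{15} - \frac{3509 \sqrt{2}}{2}$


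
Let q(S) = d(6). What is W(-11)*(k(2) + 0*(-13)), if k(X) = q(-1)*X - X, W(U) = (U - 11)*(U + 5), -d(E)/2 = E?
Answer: -3432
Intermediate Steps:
d(E) = -2*E
q(S) = -12 (q(S) = -2*6 = -12)
W(U) = (-11 + U)*(5 + U)
k(X) = -13*X (k(X) = -12*X - X = -13*X)
W(-11)*(k(2) + 0*(-13)) = (-55 + (-11)² - 6*(-11))*(-13*2 + 0*(-13)) = (-55 + 121 + 66)*(-26 + 0) = 132*(-26) = -3432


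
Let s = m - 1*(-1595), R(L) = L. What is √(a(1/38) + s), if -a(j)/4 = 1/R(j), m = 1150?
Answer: √2593 ≈ 50.922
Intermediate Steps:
s = 2745 (s = 1150 - 1*(-1595) = 1150 + 1595 = 2745)
a(j) = -4/j
√(a(1/38) + s) = √(-4/(1/38) + 2745) = √(-4/1/38 + 2745) = √(-4*38 + 2745) = √(-152 + 2745) = √2593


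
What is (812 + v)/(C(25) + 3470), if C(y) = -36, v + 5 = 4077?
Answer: 2442/1717 ≈ 1.4222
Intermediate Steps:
v = 4072 (v = -5 + 4077 = 4072)
(812 + v)/(C(25) + 3470) = (812 + 4072)/(-36 + 3470) = 4884/3434 = 4884*(1/3434) = 2442/1717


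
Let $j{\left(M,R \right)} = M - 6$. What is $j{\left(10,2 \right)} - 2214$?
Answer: $-2210$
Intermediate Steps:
$j{\left(M,R \right)} = -6 + M$ ($j{\left(M,R \right)} = M - 6 = -6 + M$)
$j{\left(10,2 \right)} - 2214 = \left(-6 + 10\right) - 2214 = 4 - 2214 = -2210$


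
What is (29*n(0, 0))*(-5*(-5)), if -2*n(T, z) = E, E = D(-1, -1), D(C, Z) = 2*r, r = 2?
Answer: -1450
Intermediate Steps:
D(C, Z) = 4 (D(C, Z) = 2*2 = 4)
E = 4
n(T, z) = -2 (n(T, z) = -½*4 = -2)
(29*n(0, 0))*(-5*(-5)) = (29*(-2))*(-5*(-5)) = -58*25 = -1450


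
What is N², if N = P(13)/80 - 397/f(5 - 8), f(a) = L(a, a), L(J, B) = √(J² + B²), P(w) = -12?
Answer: 31521881/3600 + 397*√2/20 ≈ 8784.2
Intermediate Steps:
L(J, B) = √(B² + J²)
f(a) = √2*√(a²) (f(a) = √(a² + a²) = √(2*a²) = √2*√(a²))
N = -3/20 - 397*√2/6 (N = -12/80 - 397*√2/6 = -12*1/80 - 397*√2/6 = -3/20 - 397*√2/6 ≈ -93.724)
N² = (-3/20 - 397*√2/6)²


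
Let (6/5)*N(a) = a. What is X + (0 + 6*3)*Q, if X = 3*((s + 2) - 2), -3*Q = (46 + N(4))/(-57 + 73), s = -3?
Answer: -55/2 ≈ -27.500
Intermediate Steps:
N(a) = 5*a/6
Q = -37/36 (Q = -(46 + (⅚)*4)/(3*(-57 + 73)) = -(46 + 10/3)/(3*16) = -148/(9*16) = -⅓*37/12 = -37/36 ≈ -1.0278)
X = -9 (X = 3*((-3 + 2) - 2) = 3*(-1 - 2) = 3*(-3) = -9)
X + (0 + 6*3)*Q = -9 + (0 + 6*3)*(-37/36) = -9 + (0 + 18)*(-37/36) = -9 + 18*(-37/36) = -9 - 37/2 = -55/2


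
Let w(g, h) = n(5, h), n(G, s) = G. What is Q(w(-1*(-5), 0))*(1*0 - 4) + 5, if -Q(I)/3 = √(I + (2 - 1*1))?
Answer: 5 + 12*√6 ≈ 34.394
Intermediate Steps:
w(g, h) = 5
Q(I) = -3*√(1 + I) (Q(I) = -3*√(I + (2 - 1*1)) = -3*√(I + (2 - 1)) = -3*√(I + 1) = -3*√(1 + I))
Q(w(-1*(-5), 0))*(1*0 - 4) + 5 = (-3*√(1 + 5))*(1*0 - 4) + 5 = (-3*√6)*(0 - 4) + 5 = -3*√6*(-4) + 5 = 12*√6 + 5 = 5 + 12*√6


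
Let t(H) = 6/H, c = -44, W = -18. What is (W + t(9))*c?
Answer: 2288/3 ≈ 762.67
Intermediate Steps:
(W + t(9))*c = (-18 + 6/9)*(-44) = (-18 + 6*(⅑))*(-44) = (-18 + ⅔)*(-44) = -52/3*(-44) = 2288/3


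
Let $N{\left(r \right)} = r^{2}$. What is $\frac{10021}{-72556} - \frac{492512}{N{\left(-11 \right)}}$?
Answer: $- \frac{3248719383}{798116} \approx -4070.5$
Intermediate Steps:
$\frac{10021}{-72556} - \frac{492512}{N{\left(-11 \right)}} = \frac{10021}{-72556} - \frac{492512}{\left(-11\right)^{2}} = 10021 \left(- \frac{1}{72556}\right) - \frac{492512}{121} = - \frac{911}{6596} - \frac{492512}{121} = - \frac{3248719383}{798116}$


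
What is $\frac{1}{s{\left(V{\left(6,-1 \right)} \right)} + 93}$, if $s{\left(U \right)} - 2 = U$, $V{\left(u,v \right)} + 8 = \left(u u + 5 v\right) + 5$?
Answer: $\frac{1}{123} \approx 0.0081301$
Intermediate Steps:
$V{\left(u,v \right)} = -3 + u^{2} + 5 v$ ($V{\left(u,v \right)} = -8 + \left(\left(u u + 5 v\right) + 5\right) = -8 + \left(\left(u^{2} + 5 v\right) + 5\right) = -8 + \left(5 + u^{2} + 5 v\right) = -3 + u^{2} + 5 v$)
$s{\left(U \right)} = 2 + U$
$\frac{1}{s{\left(V{\left(6,-1 \right)} \right)} + 93} = \frac{1}{\left(2 + \left(-3 + 6^{2} + 5 \left(-1\right)\right)\right) + 93} = \frac{1}{\left(2 - -28\right) + 93} = \frac{1}{\left(2 + 28\right) + 93} = \frac{1}{30 + 93} = \frac{1}{123}$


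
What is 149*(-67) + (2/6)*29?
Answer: -29920/3 ≈ -9973.3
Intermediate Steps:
149*(-67) + (2/6)*29 = -9983 + (2*(⅙))*29 = -9983 + (⅓)*29 = -9983 + 29/3 = -29920/3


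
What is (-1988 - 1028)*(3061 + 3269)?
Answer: -19091280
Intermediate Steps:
(-1988 - 1028)*(3061 + 3269) = -3016*6330 = -19091280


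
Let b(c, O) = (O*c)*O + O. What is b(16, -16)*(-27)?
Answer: -110160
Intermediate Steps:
b(c, O) = O + c*O² (b(c, O) = c*O² + O = O + c*O²)
b(16, -16)*(-27) = -16*(1 - 16*16)*(-27) = -16*(1 - 256)*(-27) = -16*(-255)*(-27) = 4080*(-27) = -110160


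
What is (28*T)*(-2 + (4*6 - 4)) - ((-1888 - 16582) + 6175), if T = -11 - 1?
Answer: 6247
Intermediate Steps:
T = -12
(28*T)*(-2 + (4*6 - 4)) - ((-1888 - 16582) + 6175) = (28*(-12))*(-2 + (4*6 - 4)) - ((-1888 - 16582) + 6175) = -336*(-2 + (24 - 4)) - (-18470 + 6175) = -336*(-2 + 20) - 1*(-12295) = -336*18 + 12295 = -6048 + 12295 = 6247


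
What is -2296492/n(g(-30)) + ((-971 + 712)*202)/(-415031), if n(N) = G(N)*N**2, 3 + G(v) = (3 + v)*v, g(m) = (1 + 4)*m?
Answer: 6249905228437/51469810070625 ≈ 0.12143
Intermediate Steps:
g(m) = 5*m
G(v) = -3 + v*(3 + v) (G(v) = -3 + (3 + v)*v = -3 + v*(3 + v))
n(N) = N**2*(-3 + N**2 + 3*N) (n(N) = (-3 + N**2 + 3*N)*N**2 = N**2*(-3 + N**2 + 3*N))
-2296492/n(g(-30)) + ((-971 + 712)*202)/(-415031) = -2296492*1/(22500*(-3 + (5*(-30))**2 + 3*(5*(-30)))) + ((-971 + 712)*202)/(-415031) = -2296492*1/(22500*(-3 + (-150)**2 + 3*(-150))) - 259*202*(-1/415031) = -2296492*1/(22500*(-3 + 22500 - 450)) - 52318*(-1/415031) = -2296492/(22500*22047) + 52318/415031 = -2296492/496057500 + 52318/415031 = -2296492*1/496057500 + 52318/415031 = -574123/124014375 + 52318/415031 = 6249905228437/51469810070625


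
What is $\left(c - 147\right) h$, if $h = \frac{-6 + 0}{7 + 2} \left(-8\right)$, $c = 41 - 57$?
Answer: $- \frac{2608}{3} \approx -869.33$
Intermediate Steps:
$c = -16$ ($c = 41 - 57 = -16$)
$h = \frac{16}{3}$ ($h = - \frac{6}{9} \left(-8\right) = \left(-6\right) \frac{1}{9} \left(-8\right) = \left(- \frac{2}{3}\right) \left(-8\right) = \frac{16}{3} \approx 5.3333$)
$\left(c - 147\right) h = \left(-16 - 147\right) \frac{16}{3} = \left(-163\right) \frac{16}{3} = - \frac{2608}{3}$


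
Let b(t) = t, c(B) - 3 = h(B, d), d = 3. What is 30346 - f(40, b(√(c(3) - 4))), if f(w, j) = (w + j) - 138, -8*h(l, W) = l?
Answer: 30444 - I*√22/4 ≈ 30444.0 - 1.1726*I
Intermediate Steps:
h(l, W) = -l/8
c(B) = 3 - B/8
f(w, j) = -138 + j + w (f(w, j) = (j + w) - 138 = -138 + j + w)
30346 - f(40, b(√(c(3) - 4))) = 30346 - (-138 + √((3 - ⅛*3) - 4) + 40) = 30346 - (-138 + √((3 - 3/8) - 4) + 40) = 30346 - (-138 + √(21/8 - 4) + 40) = 30346 - (-138 + √(-11/8) + 40) = 30346 - (-138 + I*√22/4 + 40) = 30346 - (-98 + I*√22/4) = 30346 + (98 - I*√22/4) = 30444 - I*√22/4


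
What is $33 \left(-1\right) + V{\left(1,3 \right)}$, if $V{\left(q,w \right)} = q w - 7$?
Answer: $-37$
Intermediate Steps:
$V{\left(q,w \right)} = -7 + q w$
$33 \left(-1\right) + V{\left(1,3 \right)} = 33 \left(-1\right) + \left(-7 + 1 \cdot 3\right) = -33 + \left(-7 + 3\right) = -33 - 4 = -37$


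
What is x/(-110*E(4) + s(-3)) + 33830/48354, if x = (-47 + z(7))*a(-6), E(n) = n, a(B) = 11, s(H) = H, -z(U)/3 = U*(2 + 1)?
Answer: 36747515/10710411 ≈ 3.4310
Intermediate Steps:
z(U) = -9*U (z(U) = -3*U*(2 + 1) = -3*U*3 = -9*U)
x = -1210 (x = (-47 - 9*7)*11 = (-47 - 63)*11 = -110*11 = -1210)
x/(-110*E(4) + s(-3)) + 33830/48354 = -1210/(-110*4 - 3) + 33830/48354 = -1210/(-440 - 3) + 33830*(1/48354) = -1210/(-443) + 16915/24177 = -1210*(-1/443) + 16915/24177 = 1210/443 + 16915/24177 = 36747515/10710411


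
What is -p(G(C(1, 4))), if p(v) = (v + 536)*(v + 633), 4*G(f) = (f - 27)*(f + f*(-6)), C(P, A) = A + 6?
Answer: -2531427/4 ≈ -6.3286e+5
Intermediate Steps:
C(P, A) = 6 + A
G(f) = -5*f*(-27 + f)/4 (G(f) = ((f - 27)*(f + f*(-6)))/4 = ((-27 + f)*(f - 6*f))/4 = ((-27 + f)*(-5*f))/4 = (-5*f*(-27 + f))/4 = -5*f*(-27 + f)/4)
p(v) = (536 + v)*(633 + v)
-p(G(C(1, 4))) = -(339288 + (5*(6 + 4)*(27 - (6 + 4))/4)² + 1169*(5*(6 + 4)*(27 - (6 + 4))/4)) = -(339288 + ((5/4)*10*(27 - 1*10))² + 1169*((5/4)*10*(27 - 1*10))) = -(339288 + ((5/4)*10*(27 - 10))² + 1169*((5/4)*10*(27 - 10))) = -(339288 + ((5/4)*10*17)² + 1169*((5/4)*10*17)) = -(339288 + (425/2)² + 1169*(425/2)) = -(339288 + 180625/4 + 496825/2) = -1*2531427/4 = -2531427/4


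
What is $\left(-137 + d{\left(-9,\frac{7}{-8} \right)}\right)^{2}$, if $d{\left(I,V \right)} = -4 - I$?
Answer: $17424$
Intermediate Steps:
$\left(-137 + d{\left(-9,\frac{7}{-8} \right)}\right)^{2} = \left(-137 - -5\right)^{2} = \left(-137 + \left(-4 + 9\right)\right)^{2} = \left(-137 + 5\right)^{2} = \left(-132\right)^{2} = 17424$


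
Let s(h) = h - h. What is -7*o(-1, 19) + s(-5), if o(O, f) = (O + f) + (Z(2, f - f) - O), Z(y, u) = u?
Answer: -133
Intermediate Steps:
s(h) = 0
o(O, f) = f (o(O, f) = (O + f) + ((f - f) - O) = (O + f) + (0 - O) = (O + f) - O = f)
-7*o(-1, 19) + s(-5) = -7*19 + 0 = -133 + 0 = -133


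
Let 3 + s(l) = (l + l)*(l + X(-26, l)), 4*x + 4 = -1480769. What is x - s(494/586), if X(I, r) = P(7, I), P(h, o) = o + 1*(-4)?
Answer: -127104970121/343396 ≈ -3.7014e+5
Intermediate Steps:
P(h, o) = -4 + o (P(h, o) = o - 4 = -4 + o)
X(I, r) = -4 + I
x = -1480773/4 (x = -1 + (1/4)*(-1480769) = -1 - 1480769/4 = -1480773/4 ≈ -3.7019e+5)
s(l) = -3 + 2*l*(-30 + l) (s(l) = -3 + (l + l)*(l + (-4 - 26)) = -3 + (2*l)*(l - 30) = -3 + (2*l)*(-30 + l) = -3 + 2*l*(-30 + l))
x - s(494/586) = -1480773/4 - (-3 - 29640/586 + 2*(494/586)**2) = -1480773/4 - (-3 - 29640/586 + 2*(494*(1/586))**2) = -1480773/4 - (-3 - 60*247/293 + 2*(247/293)**2) = -1480773/4 - (-3 - 14820/293 + 2*(61009/85849)) = -1480773/4 - (-3 - 14820/293 + 122018/85849) = -1480773/4 - 1*(-4477789/85849) = -1480773/4 + 4477789/85849 = -127104970121/343396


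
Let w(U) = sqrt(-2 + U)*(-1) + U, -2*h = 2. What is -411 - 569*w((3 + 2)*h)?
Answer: 2434 + 569*I*sqrt(7) ≈ 2434.0 + 1505.4*I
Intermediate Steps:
h = -1 (h = -1/2*2 = -1)
w(U) = U - sqrt(-2 + U) (w(U) = -sqrt(-2 + U) + U = U - sqrt(-2 + U))
-411 - 569*w((3 + 2)*h) = -411 - 569*((3 + 2)*(-1) - sqrt(-2 + (3 + 2)*(-1))) = -411 - 569*(5*(-1) - sqrt(-2 + 5*(-1))) = -411 - 569*(-5 - sqrt(-2 - 5)) = -411 - 569*(-5 - sqrt(-7)) = -411 - 569*(-5 - I*sqrt(7)) = -411 + (2845 + 569*I*sqrt(7)) = 2434 + 569*I*sqrt(7)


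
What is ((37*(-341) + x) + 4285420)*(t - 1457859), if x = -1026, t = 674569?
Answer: -3346040206330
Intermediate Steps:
((37*(-341) + x) + 4285420)*(t - 1457859) = ((37*(-341) - 1026) + 4285420)*(674569 - 1457859) = ((-12617 - 1026) + 4285420)*(-783290) = (-13643 + 4285420)*(-783290) = 4271777*(-783290) = -3346040206330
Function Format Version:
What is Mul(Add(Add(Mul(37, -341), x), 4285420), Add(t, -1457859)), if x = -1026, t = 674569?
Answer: -3346040206330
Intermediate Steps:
Mul(Add(Add(Mul(37, -341), x), 4285420), Add(t, -1457859)) = Mul(Add(Add(Mul(37, -341), -1026), 4285420), Add(674569, -1457859)) = Mul(Add(Add(-12617, -1026), 4285420), -783290) = Mul(Add(-13643, 4285420), -783290) = Mul(4271777, -783290) = -3346040206330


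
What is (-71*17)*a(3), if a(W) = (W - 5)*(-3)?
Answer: -7242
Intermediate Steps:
a(W) = 15 - 3*W (a(W) = (-5 + W)*(-3) = 15 - 3*W)
(-71*17)*a(3) = (-71*17)*(15 - 3*3) = -1207*(15 - 9) = -1207*6 = -7242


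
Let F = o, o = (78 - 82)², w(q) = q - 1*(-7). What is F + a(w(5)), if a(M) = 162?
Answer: 178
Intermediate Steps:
w(q) = 7 + q (w(q) = q + 7 = 7 + q)
o = 16 (o = (-4)² = 16)
F = 16
F + a(w(5)) = 16 + 162 = 178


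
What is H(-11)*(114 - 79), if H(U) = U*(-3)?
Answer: 1155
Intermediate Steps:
H(U) = -3*U
H(-11)*(114 - 79) = (-3*(-11))*(114 - 79) = 33*35 = 1155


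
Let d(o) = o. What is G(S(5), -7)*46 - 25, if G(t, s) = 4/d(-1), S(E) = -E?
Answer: -209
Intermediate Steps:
G(t, s) = -4 (G(t, s) = 4/(-1) = 4*(-1) = -4)
G(S(5), -7)*46 - 25 = -4*46 - 25 = -184 - 25 = -209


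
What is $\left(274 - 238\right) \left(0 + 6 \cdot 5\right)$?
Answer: $1080$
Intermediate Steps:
$\left(274 - 238\right) \left(0 + 6 \cdot 5\right) = 36 \left(0 + 30\right) = 36 \cdot 30 = 1080$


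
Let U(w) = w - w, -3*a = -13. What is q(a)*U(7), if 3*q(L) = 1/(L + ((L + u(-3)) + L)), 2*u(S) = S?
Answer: 0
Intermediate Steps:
a = 13/3 (a = -⅓*(-13) = 13/3 ≈ 4.3333)
u(S) = S/2
U(w) = 0
q(L) = 1/(3*(-3/2 + 3*L)) (q(L) = 1/(3*(L + ((L + (½)*(-3)) + L))) = 1/(3*(L + ((L - 3/2) + L))) = 1/(3*(L + ((-3/2 + L) + L))) = 1/(3*(L + (-3/2 + 2*L))) = 1/(3*(-3/2 + 3*L)))
q(a)*U(7) = (2/(9*(-1 + 2*(13/3))))*0 = (2/(9*(-1 + 26/3)))*0 = (2/(9*(23/3)))*0 = ((2/9)*(3/23))*0 = (2/69)*0 = 0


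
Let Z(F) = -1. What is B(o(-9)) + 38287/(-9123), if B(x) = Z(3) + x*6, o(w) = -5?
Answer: -321100/9123 ≈ -35.197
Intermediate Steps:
B(x) = -1 + 6*x (B(x) = -1 + x*6 = -1 + 6*x)
B(o(-9)) + 38287/(-9123) = (-1 + 6*(-5)) + 38287/(-9123) = (-1 - 30) + 38287*(-1/9123) = -31 - 38287/9123 = -321100/9123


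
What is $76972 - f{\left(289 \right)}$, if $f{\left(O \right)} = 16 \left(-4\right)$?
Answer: $77036$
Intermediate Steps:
$f{\left(O \right)} = -64$
$76972 - f{\left(289 \right)} = 76972 - -64 = 76972 + 64 = 77036$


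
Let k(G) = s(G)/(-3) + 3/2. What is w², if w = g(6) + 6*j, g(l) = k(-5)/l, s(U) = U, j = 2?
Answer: 203401/1296 ≈ 156.95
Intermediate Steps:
k(G) = 3/2 - G/3 (k(G) = G/(-3) + 3/2 = G*(-⅓) + 3*(½) = -G/3 + 3/2 = 3/2 - G/3)
g(l) = 19/(6*l) (g(l) = (3/2 - ⅓*(-5))/l = (3/2 + 5/3)/l = 19/(6*l))
w = 451/36 (w = (19/6)/6 + 6*2 = (19/6)*(⅙) + 12 = 19/36 + 12 = 451/36 ≈ 12.528)
w² = (451/36)² = 203401/1296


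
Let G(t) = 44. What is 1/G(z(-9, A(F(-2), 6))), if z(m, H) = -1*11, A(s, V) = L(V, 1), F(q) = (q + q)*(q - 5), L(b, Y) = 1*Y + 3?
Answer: 1/44 ≈ 0.022727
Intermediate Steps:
L(b, Y) = 3 + Y (L(b, Y) = Y + 3 = 3 + Y)
F(q) = 2*q*(-5 + q) (F(q) = (2*q)*(-5 + q) = 2*q*(-5 + q))
A(s, V) = 4 (A(s, V) = 3 + 1 = 4)
z(m, H) = -11
1/G(z(-9, A(F(-2), 6))) = 1/44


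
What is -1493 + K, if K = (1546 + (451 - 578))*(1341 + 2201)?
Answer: 5024605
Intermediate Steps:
K = 5026098 (K = (1546 - 127)*3542 = 1419*3542 = 5026098)
-1493 + K = -1493 + 5026098 = 5024605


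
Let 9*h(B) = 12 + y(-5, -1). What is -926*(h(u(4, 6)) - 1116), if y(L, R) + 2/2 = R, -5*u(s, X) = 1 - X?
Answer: 9291484/9 ≈ 1.0324e+6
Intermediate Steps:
u(s, X) = -1/5 + X/5 (u(s, X) = -(1 - X)/5 = -1/5 + X/5)
y(L, R) = -1 + R
h(B) = 10/9 (h(B) = (12 + (-1 - 1))/9 = (12 - 2)/9 = (1/9)*10 = 10/9)
-926*(h(u(4, 6)) - 1116) = -926*(10/9 - 1116) = -926*(-10034/9) = 9291484/9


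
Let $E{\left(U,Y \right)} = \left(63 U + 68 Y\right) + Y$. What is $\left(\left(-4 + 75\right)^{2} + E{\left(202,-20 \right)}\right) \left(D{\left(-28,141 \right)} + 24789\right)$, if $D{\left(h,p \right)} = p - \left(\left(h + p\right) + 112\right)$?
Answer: $404840835$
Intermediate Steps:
$E{\left(U,Y \right)} = 63 U + 69 Y$
$D{\left(h,p \right)} = -112 - h$ ($D{\left(h,p \right)} = p - \left(112 + h + p\right) = -112 - h$)
$\left(\left(-4 + 75\right)^{2} + E{\left(202,-20 \right)}\right) \left(D{\left(-28,141 \right)} + 24789\right) = \left(\left(-4 + 75\right)^{2} + \left(63 \cdot 202 + 69 \left(-20\right)\right)\right) \left(\left(-112 - -28\right) + 24789\right) = \left(71^{2} + \left(12726 - 1380\right)\right) \left(\left(-112 + 28\right) + 24789\right) = \left(5041 + 11346\right) \left(-84 + 24789\right) = 16387 \cdot 24705 = 404840835$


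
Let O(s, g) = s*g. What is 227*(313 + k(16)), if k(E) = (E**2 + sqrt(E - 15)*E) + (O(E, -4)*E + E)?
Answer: -96021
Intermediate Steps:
O(s, g) = g*s
k(E) = E - 3*E**2 + E*sqrt(-15 + E) (k(E) = (E**2 + sqrt(E - 15)*E) + ((-4*E)*E + E) = (E**2 + sqrt(-15 + E)*E) + (-4*E**2 + E) = (E**2 + E*sqrt(-15 + E)) + (E - 4*E**2) = E - 3*E**2 + E*sqrt(-15 + E))
227*(313 + k(16)) = 227*(313 + 16*(1 + sqrt(-15 + 16) - 3*16)) = 227*(313 + 16*(1 + sqrt(1) - 48)) = 227*(313 + 16*(1 + 1 - 48)) = 227*(313 + 16*(-46)) = 227*(313 - 736) = 227*(-423) = -96021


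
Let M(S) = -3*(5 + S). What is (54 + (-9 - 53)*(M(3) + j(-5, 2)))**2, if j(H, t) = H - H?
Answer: 2377764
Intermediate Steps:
j(H, t) = 0
M(S) = -15 - 3*S
(54 + (-9 - 53)*(M(3) + j(-5, 2)))**2 = (54 + (-9 - 53)*((-15 - 3*3) + 0))**2 = (54 - 62*((-15 - 9) + 0))**2 = (54 - 62*(-24 + 0))**2 = (54 - 62*(-24))**2 = (54 + 1488)**2 = 1542**2 = 2377764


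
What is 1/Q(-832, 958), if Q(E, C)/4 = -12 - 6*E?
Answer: 1/19920 ≈ 5.0201e-5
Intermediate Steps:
Q(E, C) = -48 - 24*E (Q(E, C) = 4*(-12 - 6*E) = -48 - 24*E)
1/Q(-832, 958) = 1/(-48 - 24*(-832)) = 1/(-48 + 19968) = 1/19920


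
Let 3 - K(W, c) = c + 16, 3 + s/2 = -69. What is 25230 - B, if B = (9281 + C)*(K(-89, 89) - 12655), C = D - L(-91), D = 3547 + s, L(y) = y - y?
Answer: 161835018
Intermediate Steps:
s = -144 (s = -6 + 2*(-69) = -6 - 138 = -144)
L(y) = 0
K(W, c) = -13 - c (K(W, c) = 3 - (c + 16) = 3 - (16 + c) = 3 + (-16 - c) = -13 - c)
D = 3403 (D = 3547 - 144 = 3403)
C = 3403 (C = 3403 - 1*0 = 3403 + 0 = 3403)
B = -161809788 (B = (9281 + 3403)*((-13 - 1*89) - 12655) = 12684*((-13 - 89) - 12655) = 12684*(-102 - 12655) = 12684*(-12757) = -161809788)
25230 - B = 25230 - 1*(-161809788) = 25230 + 161809788 = 161835018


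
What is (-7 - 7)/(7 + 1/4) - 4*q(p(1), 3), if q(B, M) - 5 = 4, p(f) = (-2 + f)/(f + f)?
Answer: -1100/29 ≈ -37.931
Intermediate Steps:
p(f) = (-2 + f)/(2*f) (p(f) = (-2 + f)/((2*f)) = (-2 + f)*(1/(2*f)) = (-2 + f)/(2*f))
q(B, M) = 9 (q(B, M) = 5 + 4 = 9)
(-7 - 7)/(7 + 1/4) - 4*q(p(1), 3) = (-7 - 7)/(7 + 1/4) - 4*9 = -14/(7 + ¼) - 36 = -14/29/4 - 36 = -14*4/29 - 36 = -56/29 - 36 = -1100/29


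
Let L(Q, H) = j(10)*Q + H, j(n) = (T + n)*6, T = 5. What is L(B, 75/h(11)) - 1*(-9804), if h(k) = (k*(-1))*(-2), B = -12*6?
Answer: 73203/22 ≈ 3327.4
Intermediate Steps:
B = -72
h(k) = 2*k (h(k) = -k*(-2) = 2*k)
j(n) = 30 + 6*n (j(n) = (5 + n)*6 = 30 + 6*n)
L(Q, H) = H + 90*Q (L(Q, H) = (30 + 6*10)*Q + H = (30 + 60)*Q + H = 90*Q + H = H + 90*Q)
L(B, 75/h(11)) - 1*(-9804) = (75/((2*11)) + 90*(-72)) - 1*(-9804) = (75/22 - 6480) + 9804 = -142485/22 + 9804 = 73203/22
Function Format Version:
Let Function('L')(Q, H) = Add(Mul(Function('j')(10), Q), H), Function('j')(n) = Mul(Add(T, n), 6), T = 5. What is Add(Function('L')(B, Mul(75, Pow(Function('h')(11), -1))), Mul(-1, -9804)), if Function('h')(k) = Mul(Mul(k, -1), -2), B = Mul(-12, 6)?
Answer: Rational(73203, 22) ≈ 3327.4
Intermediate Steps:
B = -72
Function('h')(k) = Mul(2, k) (Function('h')(k) = Mul(Mul(-1, k), -2) = Mul(2, k))
Function('j')(n) = Add(30, Mul(6, n)) (Function('j')(n) = Mul(Add(5, n), 6) = Add(30, Mul(6, n)))
Function('L')(Q, H) = Add(H, Mul(90, Q)) (Function('L')(Q, H) = Add(Mul(Add(30, Mul(6, 10)), Q), H) = Add(Mul(Add(30, 60), Q), H) = Add(Mul(90, Q), H) = Add(H, Mul(90, Q)))
Add(Function('L')(B, Mul(75, Pow(Function('h')(11), -1))), Mul(-1, -9804)) = Add(Add(Mul(75, Pow(Mul(2, 11), -1)), Mul(90, -72)), Mul(-1, -9804)) = Add(Add(Mul(75, Pow(22, -1)), -6480), 9804) = Add(Add(Mul(75, Rational(1, 22)), -6480), 9804) = Add(Add(Rational(75, 22), -6480), 9804) = Add(Rational(-142485, 22), 9804) = Rational(73203, 22)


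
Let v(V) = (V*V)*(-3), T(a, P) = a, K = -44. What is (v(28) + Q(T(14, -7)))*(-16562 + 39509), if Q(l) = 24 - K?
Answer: -52410948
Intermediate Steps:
v(V) = -3*V**2 (v(V) = V**2*(-3) = -3*V**2)
Q(l) = 68 (Q(l) = 24 - 1*(-44) = 24 + 44 = 68)
(v(28) + Q(T(14, -7)))*(-16562 + 39509) = (-3*28**2 + 68)*(-16562 + 39509) = (-3*784 + 68)*22947 = (-2352 + 68)*22947 = -2284*22947 = -52410948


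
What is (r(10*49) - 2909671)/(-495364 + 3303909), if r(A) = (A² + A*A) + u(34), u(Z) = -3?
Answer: -2429474/2808545 ≈ -0.86503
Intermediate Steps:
r(A) = -3 + 2*A² (r(A) = (A² + A*A) - 3 = (A² + A²) - 3 = 2*A² - 3 = -3 + 2*A²)
(r(10*49) - 2909671)/(-495364 + 3303909) = ((-3 + 2*(10*49)²) - 2909671)/(-495364 + 3303909) = ((-3 + 2*490²) - 2909671)/2808545 = ((-3 + 2*240100) - 2909671)*(1/2808545) = ((-3 + 480200) - 2909671)*(1/2808545) = (480197 - 2909671)*(1/2808545) = -2429474*1/2808545 = -2429474/2808545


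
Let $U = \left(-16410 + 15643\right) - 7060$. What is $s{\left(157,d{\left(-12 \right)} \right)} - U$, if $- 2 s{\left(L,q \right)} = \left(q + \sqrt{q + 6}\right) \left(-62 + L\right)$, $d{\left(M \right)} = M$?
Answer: $8397 - \frac{95 i \sqrt{6}}{2} \approx 8397.0 - 116.35 i$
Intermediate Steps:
$s{\left(L,q \right)} = - \frac{\left(-62 + L\right) \left(q + \sqrt{6 + q}\right)}{2}$ ($s{\left(L,q \right)} = - \frac{\left(q + \sqrt{q + 6}\right) \left(-62 + L\right)}{2} = - \frac{\left(q + \sqrt{6 + q}\right) \left(-62 + L\right)}{2} = - \frac{\left(-62 + L\right) \left(q + \sqrt{6 + q}\right)}{2}$)
$U = -7827$ ($U = -767 - 7060 = -7827$)
$s{\left(157,d{\left(-12 \right)} \right)} - U = \left(31 \left(-12\right) + 31 \sqrt{6 - 12} - \frac{157}{2} \left(-12\right) - \frac{157 \sqrt{6 - 12}}{2}\right) - -7827 = \left(-372 + 31 \sqrt{-6} + 942 - \frac{157 \sqrt{-6}}{2}\right) + 7827 = \left(-372 + 31 i \sqrt{6} + 942 - \frac{157 i \sqrt{6}}{2}\right) + 7827 = \left(570 - \frac{95 i \sqrt{6}}{2}\right) + 7827 = 8397 - \frac{95 i \sqrt{6}}{2}$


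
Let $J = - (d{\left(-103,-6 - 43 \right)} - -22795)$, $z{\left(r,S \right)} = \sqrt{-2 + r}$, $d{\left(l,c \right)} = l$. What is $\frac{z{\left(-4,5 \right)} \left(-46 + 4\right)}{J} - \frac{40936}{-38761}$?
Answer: $\frac{40936}{38761} + \frac{7 i \sqrt{6}}{3782} \approx 1.0561 + 0.0045337 i$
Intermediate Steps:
$J = -22692$ ($J = - (-103 - -22795) = - (-103 + 22795) = \left(-1\right) 22692 = -22692$)
$\frac{z{\left(-4,5 \right)} \left(-46 + 4\right)}{J} - \frac{40936}{-38761} = \frac{\sqrt{-2 - 4} \left(-46 + 4\right)}{-22692} - \frac{40936}{-38761} = \sqrt{-6} \left(-42\right) \left(- \frac{1}{22692}\right) - - \frac{40936}{38761} = i \sqrt{6} \left(-42\right) \left(- \frac{1}{22692}\right) + \frac{40936}{38761} = - 42 i \sqrt{6} \left(- \frac{1}{22692}\right) + \frac{40936}{38761} = \frac{7 i \sqrt{6}}{3782} + \frac{40936}{38761} = \frac{40936}{38761} + \frac{7 i \sqrt{6}}{3782}$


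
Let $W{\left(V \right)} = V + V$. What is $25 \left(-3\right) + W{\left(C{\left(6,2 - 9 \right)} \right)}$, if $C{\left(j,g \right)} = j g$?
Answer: $-159$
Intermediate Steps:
$C{\left(j,g \right)} = g j$
$W{\left(V \right)} = 2 V$
$25 \left(-3\right) + W{\left(C{\left(6,2 - 9 \right)} \right)} = 25 \left(-3\right) + 2 \left(2 - 9\right) 6 = -75 + 2 \left(2 - 9\right) 6 = -75 + 2 \left(\left(-7\right) 6\right) = -75 + 2 \left(-42\right) = -75 - 84 = -159$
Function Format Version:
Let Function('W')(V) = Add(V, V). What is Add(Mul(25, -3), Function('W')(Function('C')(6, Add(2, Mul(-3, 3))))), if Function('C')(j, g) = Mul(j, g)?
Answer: -159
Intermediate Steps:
Function('C')(j, g) = Mul(g, j)
Function('W')(V) = Mul(2, V)
Add(Mul(25, -3), Function('W')(Function('C')(6, Add(2, Mul(-3, 3))))) = Add(Mul(25, -3), Mul(2, Mul(Add(2, Mul(-3, 3)), 6))) = Add(-75, Mul(2, Mul(Add(2, -9), 6))) = Add(-75, Mul(2, Mul(-7, 6))) = Add(-75, Mul(2, -42)) = Add(-75, -84) = -159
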